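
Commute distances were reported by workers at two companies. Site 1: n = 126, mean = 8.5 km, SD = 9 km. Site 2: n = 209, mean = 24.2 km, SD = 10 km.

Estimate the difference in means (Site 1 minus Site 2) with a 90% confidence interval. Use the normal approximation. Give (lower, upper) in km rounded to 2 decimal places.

(-17.44, -13.96)

SE₁ = s₁/√n₁ = 9/√126 = 0.8018; SE₂ = 10/√209 = 0.6917.
Independent samples, unequal variances: SE_diff = √(SE₁² + SE₂²) = √(0.64288324 + 0.47844889) = 1.0589.
z* = 1.645, so margin of error = 1.645 × 1.0589 = 1.7419.
Difference in means = 8.5 − 24.2 = -15.7000.
-15.7000 ± 1.7419 → (-17.44, -13.96).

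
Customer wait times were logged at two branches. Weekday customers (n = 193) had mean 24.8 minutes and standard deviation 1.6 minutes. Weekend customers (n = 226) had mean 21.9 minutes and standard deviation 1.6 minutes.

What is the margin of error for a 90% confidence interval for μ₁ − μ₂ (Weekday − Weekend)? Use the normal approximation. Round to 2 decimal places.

Per-group SEs: s₁/√n₁ = 1.6/√193 = 0.1152, s₂/√n₂ = 1.6/√226 = 0.1064.
Unpooled SE of the difference: √(0.01327104 + 0.01132096) = 0.1568.
Margin of error = z* · SE = 1.645 × 0.1568 = 0.2579.

0.26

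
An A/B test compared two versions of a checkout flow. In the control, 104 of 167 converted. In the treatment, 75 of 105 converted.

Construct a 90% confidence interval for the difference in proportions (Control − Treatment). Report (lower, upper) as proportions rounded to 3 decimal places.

(-0.187, 0.004)

p̂₁ = 104/167 = 0.6228 and p̂₂ = 75/105 = 0.7143.
SE₁ = √(p̂₁(1−p̂₁)/n₁) = √(0.6228·0.3772/167) = 0.03751; SE₂ = √(0.7143·0.2857/105) = 0.04409.
Independent samples: SE of the difference = √(SE₁² + SE₂²) = √(0.0014070001 + 0.0019439281) = 0.05789.
z* for 90% confidence is 1.645, so the margin of error is 1.645 × 0.05789 = 0.09523.
Point estimate p̂₁ − p̂₂ = 0.6228 − 0.7143 = -0.0915.
-0.0915 ± 0.09523 → (-0.187, 0.004).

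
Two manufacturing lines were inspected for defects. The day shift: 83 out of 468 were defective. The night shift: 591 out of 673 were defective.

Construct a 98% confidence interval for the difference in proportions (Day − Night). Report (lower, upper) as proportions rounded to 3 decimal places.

Sample proportions: 83/468 = 0.1774, 591/673 = 0.8782.
Each SE is √(p̂(1−p̂)/n): √(0.1774·0.8226/468) = 0.01766 and √(0.8782·0.1218/673) = 0.01261.
SE(p̂₁ − p̂₂) = √(SE₁² + SE₂²) = √(0.0003118756 + 0.0001590121) = 0.02170, since the two samples are independent.
At 98% confidence z* = 2.326; margin = 2.326 × 0.02170 = 0.05047.
The difference is 0.1774 − 0.8782 = -0.7008, so the interval is -0.7008 ± 0.05047 = (-0.751, -0.650).

(-0.751, -0.650)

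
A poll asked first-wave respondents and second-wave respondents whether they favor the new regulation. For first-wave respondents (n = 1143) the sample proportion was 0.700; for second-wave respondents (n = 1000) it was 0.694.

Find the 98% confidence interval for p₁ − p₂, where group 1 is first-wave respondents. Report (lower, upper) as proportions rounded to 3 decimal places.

The two standard errors are √(0.7000×0.3000/1143) = 0.01355 and √(0.6940×0.3060/1000) = 0.01457.
Because the samples are independent, SE_diff = √(0.01355² + 0.01457²) = 0.01990.
Using z* = 2.326 for 98%, ME = 2.326 × 0.01990 = 0.04629.
p̂₁ − p̂₂ = 0.0060; interval 0.0060 ± 0.04629 gives (-0.040, 0.052).

(-0.040, 0.052)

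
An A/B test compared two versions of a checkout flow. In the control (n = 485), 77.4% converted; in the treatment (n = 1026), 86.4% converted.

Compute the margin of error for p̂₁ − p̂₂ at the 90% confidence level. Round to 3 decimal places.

SE₁ = √(p̂₁(1−p̂₁)/n₁) = √(0.7740·0.2260/485) = 0.01899; SE₂ = √(0.8640·0.1360/1026) = 0.01070.
Independent samples: SE of the difference = √(SE₁² + SE₂²) = √(0.0003606201 + 0.00011449) = 0.02180.
z* for 90% confidence is 1.645, so the margin of error is 1.645 × 0.02180 = 0.03586.

0.036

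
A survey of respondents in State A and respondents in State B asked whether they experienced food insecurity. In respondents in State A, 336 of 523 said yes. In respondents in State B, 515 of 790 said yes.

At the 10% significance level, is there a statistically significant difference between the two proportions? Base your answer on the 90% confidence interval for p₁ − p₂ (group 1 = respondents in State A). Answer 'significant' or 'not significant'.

not significant

p̂₁ = 336/523 = 0.6424 and p̂₂ = 515/790 = 0.6519.
SE₁ = √(p̂₁(1−p̂₁)/n₁) = √(0.6424·0.3576/523) = 0.02096; SE₂ = √(0.6519·0.3481/790) = 0.01695.
Independent samples: SE of the difference = √(SE₁² + SE₂²) = √(0.0004393216 + 0.0002873025) = 0.02696.
z* for 90% confidence is 1.645, so the margin of error is 1.645 × 0.02696 = 0.04435.
Point estimate p̂₁ − p̂₂ = 0.6424 − 0.6519 = -0.0095.
-0.0095 ± 0.04435 → (-0.05385, 0.03485).
The interval (-0.05385, 0.03485) contains 0, so the difference is not significant.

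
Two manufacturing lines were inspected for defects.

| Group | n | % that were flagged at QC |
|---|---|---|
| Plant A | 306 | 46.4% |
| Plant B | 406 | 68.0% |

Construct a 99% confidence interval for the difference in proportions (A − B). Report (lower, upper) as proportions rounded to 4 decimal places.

(-0.3106, -0.1214)

The two standard errors are √(0.4640×0.5360/306) = 0.02851 and √(0.6800×0.3200/406) = 0.02315.
Because the samples are independent, SE_diff = √(0.02851² + 0.02315²) = 0.03673.
Using z* = 2.576 for 99%, ME = 2.576 × 0.03673 = 0.09462.
p̂₁ − p̂₂ = -0.2160; interval -0.2160 ± 0.09462 gives (-0.3106, -0.1214).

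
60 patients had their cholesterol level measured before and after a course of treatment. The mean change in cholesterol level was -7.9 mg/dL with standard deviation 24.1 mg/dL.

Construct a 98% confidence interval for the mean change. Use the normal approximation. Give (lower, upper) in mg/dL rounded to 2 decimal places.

This is a matched-pairs design, so SE = s_d/√n = 24.1/√60 = 3.1113.
Margin = 2.326 × 3.1113 = 7.2369; the interval is -7.9 ± 7.2369 = (-15.14, -0.66).

(-15.14, -0.66)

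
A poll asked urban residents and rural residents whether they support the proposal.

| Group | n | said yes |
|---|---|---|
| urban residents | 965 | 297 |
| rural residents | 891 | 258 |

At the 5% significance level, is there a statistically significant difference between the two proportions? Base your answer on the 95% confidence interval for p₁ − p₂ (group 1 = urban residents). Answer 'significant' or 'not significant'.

First, p̂₁ = 297/965 = 0.3078; p̂₂ = 258/891 = 0.2896.
The two standard errors are √(0.3078×0.6922/965) = 0.01486 and √(0.2896×0.7104/891) = 0.01520.
Because the samples are independent, SE_diff = √(0.01486² + 0.01520²) = 0.02126.
Using z* = 1.960 for 95%, ME = 1.960 × 0.02126 = 0.04167.
p̂₁ − p̂₂ = 0.0182; interval 0.0182 ± 0.04167 gives (-0.02347, 0.05987).
The interval (-0.02347, 0.05987) contains 0, so the difference is not significant.

not significant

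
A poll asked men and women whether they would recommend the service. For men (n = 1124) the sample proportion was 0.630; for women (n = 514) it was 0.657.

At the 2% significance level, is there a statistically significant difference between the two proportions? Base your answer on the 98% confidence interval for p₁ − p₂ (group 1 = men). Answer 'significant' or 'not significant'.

not significant

Each SE is √(p̂(1−p̂)/n): √(0.6300·0.3700/1124) = 0.01440 and √(0.6570·0.3430/514) = 0.02094.
SE(p̂₁ − p̂₂) = √(SE₁² + SE₂²) = √(0.00020736 + 0.0004384836) = 0.02541, since the two samples are independent.
At 98% confidence z* = 2.326; margin = 2.326 × 0.02541 = 0.05910.
The difference is 0.6300 − 0.6570 = -0.0270, so the interval is -0.0270 ± 0.05910 = (-0.08610, 0.03210).
The interval (-0.08610, 0.03210) contains 0, so the difference is not significant.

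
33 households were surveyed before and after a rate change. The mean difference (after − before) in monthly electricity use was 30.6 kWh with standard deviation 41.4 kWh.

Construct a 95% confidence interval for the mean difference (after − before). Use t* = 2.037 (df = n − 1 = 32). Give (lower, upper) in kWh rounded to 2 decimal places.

(15.92, 45.28)

Paired design: SE = s_d/√n = 41.4/√33 = 7.2068.
t* = 2.037; margin of error = 2.037 × 7.2068 = 14.6803.
30.6 ± 14.6803 → (15.92, 45.28).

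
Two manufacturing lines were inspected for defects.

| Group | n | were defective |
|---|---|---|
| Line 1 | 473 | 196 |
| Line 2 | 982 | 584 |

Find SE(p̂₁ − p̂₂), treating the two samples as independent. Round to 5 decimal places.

0.02754

p̂₁ = 196/473 = 0.4144 and p̂₂ = 584/982 = 0.5947.
SE₁ = √(p̂₁(1−p̂₁)/n₁) = √(0.4144·0.5856/473) = 0.02265; SE₂ = √(0.5947·0.4053/982) = 0.01567.
Independent samples: SE of the difference = √(SE₁² + SE₂²) = √(0.0005130225 + 0.0002455489) = 0.02754.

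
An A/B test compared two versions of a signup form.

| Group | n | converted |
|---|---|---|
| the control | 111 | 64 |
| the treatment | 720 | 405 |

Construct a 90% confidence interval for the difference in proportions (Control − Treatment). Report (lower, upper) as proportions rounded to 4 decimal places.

(-0.0688, 0.0970)

Sample proportions: 64/111 = 0.5766, 405/720 = 0.5625.
Each SE is √(p̂(1−p̂)/n): √(0.5766·0.4234/111) = 0.04690 and √(0.5625·0.4375/720) = 0.01849.
SE(p̂₁ − p̂₂) = √(SE₁² + SE₂²) = √(0.00219961 + 0.0003418801) = 0.05041, since the two samples are independent.
At 90% confidence z* = 1.645; margin = 1.645 × 0.05041 = 0.08292.
The difference is 0.5766 − 0.5625 = 0.0141, so the interval is 0.0141 ± 0.08292 = (-0.0688, 0.0970).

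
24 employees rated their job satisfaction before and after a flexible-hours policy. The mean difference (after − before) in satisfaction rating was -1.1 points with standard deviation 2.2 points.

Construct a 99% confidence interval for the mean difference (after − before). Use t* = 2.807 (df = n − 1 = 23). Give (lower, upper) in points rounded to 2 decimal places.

This is a matched-pairs design, so SE = s_d/√n = 2.2/√24 = 0.4491.
Margin = 2.807 × 0.4491 = 1.2606; the interval is -1.1 ± 1.2606 = (-2.36, 0.16).

(-2.36, 0.16)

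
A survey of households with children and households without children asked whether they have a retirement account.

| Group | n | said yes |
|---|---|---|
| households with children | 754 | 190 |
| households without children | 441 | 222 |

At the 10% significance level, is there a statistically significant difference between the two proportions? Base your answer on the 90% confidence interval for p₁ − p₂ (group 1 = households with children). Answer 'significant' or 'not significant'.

p̂₁ = 190/754 = 0.2520 and p̂₂ = 222/441 = 0.5034.
SE₁ = √(p̂₁(1−p̂₁)/n₁) = √(0.2520·0.7480/754) = 0.01581; SE₂ = √(0.5034·0.4966/441) = 0.02381.
Independent samples: SE of the difference = √(SE₁² + SE₂²) = √(0.0002499561 + 0.0005669161) = 0.02858.
z* for 90% confidence is 1.645, so the margin of error is 1.645 × 0.02858 = 0.04701.
Point estimate p̂₁ − p̂₂ = 0.2520 − 0.5034 = -0.2514.
-0.2514 ± 0.04701 → (-0.29841, -0.20439).
The interval (-0.29841, -0.20439) does not contain 0, so the difference is significant.

significant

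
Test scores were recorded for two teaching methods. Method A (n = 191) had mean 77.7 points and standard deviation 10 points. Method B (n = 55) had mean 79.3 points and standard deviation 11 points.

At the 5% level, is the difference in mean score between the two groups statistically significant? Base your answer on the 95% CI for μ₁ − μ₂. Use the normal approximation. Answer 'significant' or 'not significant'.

not significant

Per-group SEs: s₁/√n₁ = 10/√191 = 0.7236, s₂/√n₂ = 11/√55 = 1.4832.
Unpooled SE of the difference: √(0.52359696 + 2.19988224) = 1.6503.
Margin of error = z* · SE = 1.960 × 1.6503 = 3.2346.
x̄₁ − x̄₂ = 77.7 − 79.3 = -1.6000.
CI: -1.6000 ± 3.2346 = (-4.8346, 1.6346).
The interval (-4.8346, 1.6346) contains 0, so the difference is not significant.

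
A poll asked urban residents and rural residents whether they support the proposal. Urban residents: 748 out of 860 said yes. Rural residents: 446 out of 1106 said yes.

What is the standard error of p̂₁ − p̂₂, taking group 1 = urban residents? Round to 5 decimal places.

0.01869

First, p̂₁ = 748/860 = 0.8698; p̂₂ = 446/1106 = 0.4033.
The two standard errors are √(0.8698×0.1302/860) = 0.01148 and √(0.4033×0.5967/1106) = 0.01475.
Because the samples are independent, SE_diff = √(0.01148² + 0.01475²) = 0.01869.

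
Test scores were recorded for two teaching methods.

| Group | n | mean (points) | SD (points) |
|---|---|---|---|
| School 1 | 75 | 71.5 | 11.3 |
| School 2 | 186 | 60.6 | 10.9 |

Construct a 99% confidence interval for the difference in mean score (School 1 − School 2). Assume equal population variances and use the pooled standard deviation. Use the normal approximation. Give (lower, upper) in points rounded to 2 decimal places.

(7.02, 14.78)

Pooled variance s_p² = [74·11.3² + 185·10.9²] / (75+186−2) = 121.3471, so s_p = 11.0158.
SE_diff = s_p·√(1/n₁ + 1/n₂) = 11.0158·√(1/75 + 1/186) = 1.5068.
z* = 2.576; margin = 2.576 × 1.5068 = 3.8815.
Difference = 71.5 − 60.6 = 10.9000.
10.9000 ± 3.8815 → (7.02, 14.78).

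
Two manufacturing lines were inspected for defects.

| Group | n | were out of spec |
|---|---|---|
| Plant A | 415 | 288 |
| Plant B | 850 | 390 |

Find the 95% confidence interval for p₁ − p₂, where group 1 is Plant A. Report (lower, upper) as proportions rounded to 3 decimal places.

p̂₁ = 288/415 = 0.6940 and p̂₂ = 390/850 = 0.4588.
SE₁ = √(p̂₁(1−p̂₁)/n₁) = √(0.6940·0.3060/415) = 0.02262; SE₂ = √(0.4588·0.5412/850) = 0.01709.
Independent samples: SE of the difference = √(SE₁² + SE₂²) = √(0.0005116644 + 0.0002920681) = 0.02835.
z* for 95% confidence is 1.960, so the margin of error is 1.960 × 0.02835 = 0.05557.
Point estimate p̂₁ − p̂₂ = 0.6940 − 0.4588 = 0.2352.
0.2352 ± 0.05557 → (0.180, 0.291).

(0.180, 0.291)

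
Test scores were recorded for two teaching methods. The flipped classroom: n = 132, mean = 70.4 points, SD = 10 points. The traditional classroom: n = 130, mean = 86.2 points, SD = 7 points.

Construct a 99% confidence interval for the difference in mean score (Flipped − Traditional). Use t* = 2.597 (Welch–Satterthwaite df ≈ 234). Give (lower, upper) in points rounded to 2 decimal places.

(-18.57, -13.03)

Per-group SEs: s₁/√n₁ = 10/√132 = 0.8704, s₂/√n₂ = 7/√130 = 0.6139.
Unpooled SE of the difference: √(0.75759616 + 0.37687321) = 1.0651.
Margin of error = t* · SE = 2.597 × 1.0651 = 2.7661.
x̄₁ − x̄₂ = 70.4 − 86.2 = -15.8000.
CI: -15.8000 ± 2.7661 = (-18.57, -13.03).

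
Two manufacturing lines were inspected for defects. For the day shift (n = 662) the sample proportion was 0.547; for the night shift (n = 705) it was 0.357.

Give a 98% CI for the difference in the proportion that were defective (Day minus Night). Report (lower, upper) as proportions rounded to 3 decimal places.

(0.128, 0.252)

The two standard errors are √(0.5470×0.4530/662) = 0.01935 and √(0.3570×0.6430/705) = 0.01804.
Because the samples are independent, SE_diff = √(0.01935² + 0.01804²) = 0.02645.
Using z* = 2.326 for 98%, ME = 2.326 × 0.02645 = 0.06152.
p̂₁ − p̂₂ = 0.1900; interval 0.1900 ± 0.06152 gives (0.128, 0.252).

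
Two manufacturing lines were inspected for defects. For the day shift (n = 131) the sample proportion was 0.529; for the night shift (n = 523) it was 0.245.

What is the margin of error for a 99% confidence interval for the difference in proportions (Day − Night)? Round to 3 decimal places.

Each SE is √(p̂(1−p̂)/n): √(0.5290·0.4710/131) = 0.04361 and √(0.2450·0.7550/523) = 0.01881.
SE(p̂₁ − p̂₂) = √(SE₁² + SE₂²) = √(0.0019018321 + 0.0003538161) = 0.04749, since the two samples are independent.
At 99% confidence z* = 2.576; margin = 2.576 × 0.04749 = 0.12233.

0.122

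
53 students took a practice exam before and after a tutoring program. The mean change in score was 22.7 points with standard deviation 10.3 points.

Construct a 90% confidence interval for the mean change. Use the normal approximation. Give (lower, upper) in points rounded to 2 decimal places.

Paired design: SE = s_d/√n = 10.3/√53 = 1.4148.
z* = 1.645; margin of error = 1.645 × 1.4148 = 2.3273.
22.7 ± 2.3273 → (20.37, 25.03).

(20.37, 25.03)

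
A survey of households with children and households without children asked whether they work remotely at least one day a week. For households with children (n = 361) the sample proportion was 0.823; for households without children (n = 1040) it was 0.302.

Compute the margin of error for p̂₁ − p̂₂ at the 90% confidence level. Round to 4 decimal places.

0.0405

The two standard errors are √(0.8230×0.1770/361) = 0.02009 and √(0.3020×0.6980/1040) = 0.01424.
Because the samples are independent, SE_diff = √(0.02009² + 0.01424²) = 0.02462.
Using z* = 1.645 for 90%, ME = 1.645 × 0.02462 = 0.04050.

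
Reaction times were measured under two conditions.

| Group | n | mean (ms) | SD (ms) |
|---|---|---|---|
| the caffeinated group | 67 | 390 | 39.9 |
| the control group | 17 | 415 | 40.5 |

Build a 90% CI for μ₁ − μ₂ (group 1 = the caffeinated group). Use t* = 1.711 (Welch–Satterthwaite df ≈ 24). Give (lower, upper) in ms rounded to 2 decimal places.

SE₁ = s₁/√n₁ = 39.9/√67 = 4.8746; SE₂ = 40.5/√17 = 9.8227.
Independent samples, unequal variances: SE_diff = √(SE₁² + SE₂²) = √(23.76172516 + 96.48543529) = 10.9657.
t* = 1.711, so margin of error = 1.711 × 10.9657 = 18.7623.
Difference in means = 390 − 415 = -25.0000.
-25.0000 ± 18.7623 → (-43.76, -6.24).

(-43.76, -6.24)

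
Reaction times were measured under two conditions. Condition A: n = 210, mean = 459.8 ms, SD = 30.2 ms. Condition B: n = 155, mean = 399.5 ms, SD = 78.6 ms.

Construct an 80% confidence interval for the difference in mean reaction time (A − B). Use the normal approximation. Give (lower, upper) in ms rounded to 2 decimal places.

(51.78, 68.82)

SE₁ = s₁/√n₁ = 30.2/√210 = 2.0840; SE₂ = 78.6/√155 = 6.3133.
Independent samples, unequal variances: SE_diff = √(SE₁² + SE₂²) = √(4.343056 + 39.85775689) = 6.6484.
z* = 1.282, so margin of error = 1.282 × 6.6484 = 8.5232.
Difference in means = 459.8 − 399.5 = 60.3000.
60.3000 ± 8.5232 → (51.78, 68.82).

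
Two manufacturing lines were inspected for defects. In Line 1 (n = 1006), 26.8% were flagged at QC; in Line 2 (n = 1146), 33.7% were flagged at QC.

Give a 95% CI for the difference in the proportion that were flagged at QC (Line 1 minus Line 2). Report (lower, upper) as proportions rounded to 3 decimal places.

Each SE is √(p̂(1−p̂)/n): √(0.2680·0.7320/1006) = 0.01396 and √(0.3370·0.6630/1146) = 0.01396.
SE(p̂₁ − p̂₂) = √(SE₁² + SE₂²) = √(0.0001948816 + 0.0001948816) = 0.01974, since the two samples are independent.
At 95% confidence z* = 1.960; margin = 1.960 × 0.01974 = 0.03869.
The difference is 0.2680 − 0.3370 = -0.0690, so the interval is -0.0690 ± 0.03869 = (-0.108, -0.030).

(-0.108, -0.030)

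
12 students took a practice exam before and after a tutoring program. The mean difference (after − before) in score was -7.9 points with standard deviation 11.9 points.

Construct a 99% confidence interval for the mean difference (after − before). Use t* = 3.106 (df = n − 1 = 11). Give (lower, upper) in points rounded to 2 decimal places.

Paired design: SE = s_d/√n = 11.9/√12 = 3.4352.
t* = 3.106; margin of error = 3.106 × 3.4352 = 10.6697.
-7.9 ± 10.6697 → (-18.57, 2.77).

(-18.57, 2.77)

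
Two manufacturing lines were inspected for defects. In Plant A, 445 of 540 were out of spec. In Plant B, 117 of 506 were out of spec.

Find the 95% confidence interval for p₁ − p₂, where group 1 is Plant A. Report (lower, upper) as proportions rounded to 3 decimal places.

(0.544, 0.642)

First, p̂₁ = 445/540 = 0.8241; p̂₂ = 117/506 = 0.2312.
The two standard errors are √(0.8241×0.1759/540) = 0.01638 and √(0.2312×0.7688/506) = 0.01874.
Because the samples are independent, SE_diff = √(0.01638² + 0.01874²) = 0.02489.
Using z* = 1.960 for 95%, ME = 1.960 × 0.02489 = 0.04878.
p̂₁ − p̂₂ = 0.5929; interval 0.5929 ± 0.04878 gives (0.544, 0.642).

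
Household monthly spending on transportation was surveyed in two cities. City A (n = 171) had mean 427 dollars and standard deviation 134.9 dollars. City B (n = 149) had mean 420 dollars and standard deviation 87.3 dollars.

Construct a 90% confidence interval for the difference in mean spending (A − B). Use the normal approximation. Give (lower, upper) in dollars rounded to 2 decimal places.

(-13.65, 27.65)

Standard errors of each mean: 134.9/√171 = 10.3161 and 87.3/√149 = 7.1519.
SE(x̄₁ − x̄₂) = √(10.3161² + 7.1519²) = 12.5528 for independent samples with unequal variances.
With z* = 1.645, the margin is 1.645 × 12.5528 = 20.6494.
x̄₁ − x̄₂ = 427 − 420 = 7.0000; the interval is 7.0000 ± 20.6494 = (-13.65, 27.65).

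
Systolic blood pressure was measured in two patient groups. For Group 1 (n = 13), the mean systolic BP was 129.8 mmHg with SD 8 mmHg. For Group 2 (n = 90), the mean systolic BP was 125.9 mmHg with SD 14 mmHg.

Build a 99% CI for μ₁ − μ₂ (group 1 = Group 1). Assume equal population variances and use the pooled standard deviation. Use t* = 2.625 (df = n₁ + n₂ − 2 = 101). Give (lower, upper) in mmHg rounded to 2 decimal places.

(-6.56, 14.36)

s_p = √[((n₁−1)s₁² + (n₂−1)s₂²)/(n₁+n₂−2)] = √[(12·8² + 89·14²)/101] = 13.4282.
SE = 13.4282·√(1/13 + 1/90) = 3.9842.
With t* = 2.625, margin = 2.625 × 3.9842 = 10.4585.
x̄₁ − x̄₂ = 129.8 − 125.9 = 3.9000; interval 3.9000 ± 10.4585 = (-6.56, 14.36).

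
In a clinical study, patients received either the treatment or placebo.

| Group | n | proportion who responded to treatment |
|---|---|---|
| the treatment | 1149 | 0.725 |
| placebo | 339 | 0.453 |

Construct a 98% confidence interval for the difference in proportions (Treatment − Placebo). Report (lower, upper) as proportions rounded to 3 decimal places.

(0.202, 0.342)

Each SE is √(p̂(1−p̂)/n): √(0.7250·0.2750/1149) = 0.01317 and √(0.4530·0.5470/339) = 0.02704.
SE(p̂₁ − p̂₂) = √(SE₁² + SE₂²) = √(0.0001734489 + 0.0007311616) = 0.03008, since the two samples are independent.
At 98% confidence z* = 2.326; margin = 2.326 × 0.03008 = 0.06997.
The difference is 0.7250 − 0.4530 = 0.2720, so the interval is 0.2720 ± 0.06997 = (0.202, 0.342).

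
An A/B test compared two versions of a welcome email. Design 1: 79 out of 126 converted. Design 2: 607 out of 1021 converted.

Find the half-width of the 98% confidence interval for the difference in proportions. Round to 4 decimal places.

0.1064

p̂₁ = 79/126 = 0.6270 and p̂₂ = 607/1021 = 0.5945.
SE₁ = √(p̂₁(1−p̂₁)/n₁) = √(0.6270·0.3730/126) = 0.04308; SE₂ = √(0.5945·0.4055/1021) = 0.01537.
Independent samples: SE of the difference = √(SE₁² + SE₂²) = √(0.0018558864 + 0.0002362369) = 0.04574.
z* for 98% confidence is 2.326, so the margin of error is 2.326 × 0.04574 = 0.10639.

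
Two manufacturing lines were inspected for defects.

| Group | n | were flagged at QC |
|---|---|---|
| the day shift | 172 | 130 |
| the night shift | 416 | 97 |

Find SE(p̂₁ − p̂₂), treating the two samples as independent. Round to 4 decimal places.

0.0388

First, p̂₁ = 130/172 = 0.7558; p̂₂ = 97/416 = 0.2332.
The two standard errors are √(0.7558×0.2442/172) = 0.03276 and √(0.2332×0.7668/416) = 0.02073.
Because the samples are independent, SE_diff = √(0.03276² + 0.02073²) = 0.03877.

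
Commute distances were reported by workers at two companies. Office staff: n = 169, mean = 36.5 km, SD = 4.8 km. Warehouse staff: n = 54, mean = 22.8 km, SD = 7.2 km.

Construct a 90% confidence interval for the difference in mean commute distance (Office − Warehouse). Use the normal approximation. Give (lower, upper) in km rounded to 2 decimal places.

(11.98, 15.42)

SE₁ = s₁/√n₁ = 4.8/√169 = 0.3692; SE₂ = 7.2/√54 = 0.9798.
Independent samples, unequal variances: SE_diff = √(SE₁² + SE₂²) = √(0.13630864 + 0.96000804) = 1.0471.
z* = 1.645, so margin of error = 1.645 × 1.0471 = 1.7225.
Difference in means = 36.5 − 22.8 = 13.7000.
13.7000 ± 1.7225 → (11.98, 15.42).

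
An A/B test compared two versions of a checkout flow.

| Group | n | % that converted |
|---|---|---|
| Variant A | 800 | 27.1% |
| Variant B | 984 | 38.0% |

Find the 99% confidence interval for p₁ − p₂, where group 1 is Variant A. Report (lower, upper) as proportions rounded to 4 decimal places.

(-0.1658, -0.0522)

The two standard errors are √(0.2710×0.7290/800) = 0.01571 and √(0.3800×0.6200/984) = 0.01547.
Because the samples are independent, SE_diff = √(0.01571² + 0.01547²) = 0.02205.
Using z* = 2.576 for 99%, ME = 2.576 × 0.02205 = 0.05680.
p̂₁ − p̂₂ = -0.1090; interval -0.1090 ± 0.05680 gives (-0.1658, -0.0522).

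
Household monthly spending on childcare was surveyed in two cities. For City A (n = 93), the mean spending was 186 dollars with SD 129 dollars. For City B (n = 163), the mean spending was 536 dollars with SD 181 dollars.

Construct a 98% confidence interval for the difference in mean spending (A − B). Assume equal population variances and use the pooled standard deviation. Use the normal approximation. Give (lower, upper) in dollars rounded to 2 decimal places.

Pooled variance s_p² = [92·129² + 162·181²] / (93+163−2) = 26922.2598, so s_p = 164.0800.
SE_diff = s_p·√(1/n₁ + 1/n₂) = 164.0800·√(1/93 + 1/163) = 21.3226.
z* = 2.326; margin = 2.326 × 21.3226 = 49.5964.
Difference = 186 − 536 = -350.0000.
-350.0000 ± 49.5964 → (-399.60, -300.40).

(-399.60, -300.40)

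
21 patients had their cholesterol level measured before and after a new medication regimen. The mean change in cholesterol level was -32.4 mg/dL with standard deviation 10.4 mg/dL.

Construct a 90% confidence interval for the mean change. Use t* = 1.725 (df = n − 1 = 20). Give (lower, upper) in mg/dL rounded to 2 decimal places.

(-36.31, -28.49)

Paired design: SE = s_d/√n = 10.4/√21 = 2.2695.
t* = 1.725; margin of error = 1.725 × 2.2695 = 3.9149.
-32.4 ± 3.9149 → (-36.31, -28.49).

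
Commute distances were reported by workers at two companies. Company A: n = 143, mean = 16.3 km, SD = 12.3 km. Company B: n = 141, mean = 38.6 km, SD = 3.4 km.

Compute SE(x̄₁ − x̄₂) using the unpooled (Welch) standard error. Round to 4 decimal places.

1.0677

SE₁ = s₁/√n₁ = 12.3/√143 = 1.0286; SE₂ = 3.4/√141 = 0.2863.
Independent samples, unequal variances: SE_diff = √(SE₁² + SE₂²) = √(1.05801796 + 0.08196769) = 1.0677.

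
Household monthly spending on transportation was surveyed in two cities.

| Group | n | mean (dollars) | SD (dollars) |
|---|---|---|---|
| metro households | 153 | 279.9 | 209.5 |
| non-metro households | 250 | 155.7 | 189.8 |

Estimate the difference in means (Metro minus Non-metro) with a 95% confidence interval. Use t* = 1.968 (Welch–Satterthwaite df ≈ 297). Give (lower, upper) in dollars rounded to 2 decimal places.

(83.35, 165.05)

Standard errors of each mean: 209.5/√153 = 16.9371 and 189.8/√250 = 12.0040.
SE(x̄₁ − x̄₂) = √(16.9371² + 12.0040²) = 20.7596 for independent samples with unequal variances.
With t* = 1.968, the margin is 1.968 × 20.7596 = 40.8549.
x̄₁ − x̄₂ = 279.9 − 155.7 = 124.2000; the interval is 124.2000 ± 40.8549 = (83.35, 165.05).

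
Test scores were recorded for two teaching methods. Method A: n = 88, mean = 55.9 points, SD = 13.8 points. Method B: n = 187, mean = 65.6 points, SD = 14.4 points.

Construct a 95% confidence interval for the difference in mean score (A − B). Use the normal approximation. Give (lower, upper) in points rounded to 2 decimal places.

(-13.25, -6.15)

Standard errors of each mean: 13.8/√88 = 1.4711 and 14.4/√187 = 1.0530.
SE(x̄₁ − x̄₂) = √(1.4711² + 1.0530²) = 1.8091 for independent samples with unequal variances.
With z* = 1.960, the margin is 1.960 × 1.8091 = 3.5458.
x̄₁ − x̄₂ = 55.9 − 65.6 = -9.7000; the interval is -9.7000 ± 3.5458 = (-13.25, -6.15).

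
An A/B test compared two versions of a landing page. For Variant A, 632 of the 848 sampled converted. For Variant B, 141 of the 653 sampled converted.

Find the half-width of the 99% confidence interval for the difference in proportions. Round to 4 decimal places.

0.0566

p̂₁ = 632/848 = 0.7453 and p̂₂ = 141/653 = 0.2159.
SE₁ = √(p̂₁(1−p̂₁)/n₁) = √(0.7453·0.2547/848) = 0.01496; SE₂ = √(0.2159·0.7841/653) = 0.01610.
Independent samples: SE of the difference = √(SE₁² + SE₂²) = √(0.0002238016 + 0.00025921) = 0.02198.
z* for 99% confidence is 2.576, so the margin of error is 2.576 × 0.02198 = 0.05662.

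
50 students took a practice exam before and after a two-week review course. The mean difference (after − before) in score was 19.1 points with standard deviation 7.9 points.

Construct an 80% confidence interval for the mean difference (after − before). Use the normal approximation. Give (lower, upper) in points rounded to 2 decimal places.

This is a matched-pairs design, so SE = s_d/√n = 7.9/√50 = 1.1172.
Margin = 1.282 × 1.1172 = 1.4323; the interval is 19.1 ± 1.4323 = (17.67, 20.53).

(17.67, 20.53)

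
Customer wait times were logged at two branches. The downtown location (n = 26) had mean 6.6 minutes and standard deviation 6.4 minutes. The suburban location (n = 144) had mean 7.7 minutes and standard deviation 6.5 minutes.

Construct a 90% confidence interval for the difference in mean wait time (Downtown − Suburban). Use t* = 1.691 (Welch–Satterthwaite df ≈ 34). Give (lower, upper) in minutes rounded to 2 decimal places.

(-3.41, 1.21)

Per-group SEs: s₁/√n₁ = 6.4/√26 = 1.2551, s₂/√n₂ = 6.5/√144 = 0.5417.
Unpooled SE of the difference: √(1.57527601 + 0.29343889) = 1.3670.
Margin of error = t* · SE = 1.691 × 1.3670 = 2.3116.
x̄₁ − x̄₂ = 6.6 − 7.7 = -1.1000.
CI: -1.1000 ± 2.3116 = (-3.41, 1.21).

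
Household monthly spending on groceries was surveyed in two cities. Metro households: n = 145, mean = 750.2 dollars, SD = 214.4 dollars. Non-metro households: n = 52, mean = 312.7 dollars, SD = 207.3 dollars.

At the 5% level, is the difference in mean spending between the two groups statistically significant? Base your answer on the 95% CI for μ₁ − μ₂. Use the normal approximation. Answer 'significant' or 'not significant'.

significant

Standard errors of each mean: 214.4/√145 = 17.8050 and 207.3/√52 = 28.7473.
SE(x̄₁ − x̄₂) = √(17.8050² + 28.7473²) = 33.8146 for independent samples with unequal variances.
With z* = 1.960, the margin is 1.960 × 33.8146 = 66.2766.
x̄₁ − x̄₂ = 750.2 − 312.7 = 437.5000; the interval is 437.5000 ± 66.2766 = (371.2234, 503.7766).
The interval (371.2234, 503.7766) does not contain 0, so the difference is significant.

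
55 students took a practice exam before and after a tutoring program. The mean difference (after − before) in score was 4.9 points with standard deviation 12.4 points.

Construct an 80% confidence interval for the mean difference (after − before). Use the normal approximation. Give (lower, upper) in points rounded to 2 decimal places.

(2.76, 7.04)

This is a matched-pairs design, so SE = s_d/√n = 12.4/√55 = 1.6720.
Margin = 1.282 × 1.6720 = 2.1435; the interval is 4.9 ± 2.1435 = (2.76, 7.04).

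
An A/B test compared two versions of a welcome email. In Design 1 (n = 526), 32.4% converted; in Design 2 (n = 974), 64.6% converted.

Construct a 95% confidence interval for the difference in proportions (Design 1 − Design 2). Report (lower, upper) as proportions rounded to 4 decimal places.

Each SE is √(p̂(1−p̂)/n): √(0.3240·0.6760/526) = 0.02041 and √(0.6460·0.3540/974) = 0.01532.
SE(p̂₁ − p̂₂) = √(SE₁² + SE₂²) = √(0.0004165681 + 0.0002347024) = 0.02552, since the two samples are independent.
At 95% confidence z* = 1.960; margin = 1.960 × 0.02552 = 0.05002.
The difference is 0.3240 − 0.6460 = -0.3220, so the interval is -0.3220 ± 0.05002 = (-0.3720, -0.2720).

(-0.3720, -0.2720)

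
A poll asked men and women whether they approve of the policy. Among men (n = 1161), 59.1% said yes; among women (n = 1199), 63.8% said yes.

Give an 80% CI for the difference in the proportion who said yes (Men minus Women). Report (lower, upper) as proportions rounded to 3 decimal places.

SE₁ = √(p̂₁(1−p̂₁)/n₁) = √(0.5910·0.4090/1161) = 0.01443; SE₂ = √(0.6380·0.3620/1199) = 0.01388.
Independent samples: SE of the difference = √(SE₁² + SE₂²) = √(0.0002082249 + 0.0001926544) = 0.02002.
z* for 80% confidence is 1.282, so the margin of error is 1.282 × 0.02002 = 0.02567.
Point estimate p̂₁ − p̂₂ = 0.5910 − 0.6380 = -0.0470.
-0.0470 ± 0.02567 → (-0.073, -0.021).

(-0.073, -0.021)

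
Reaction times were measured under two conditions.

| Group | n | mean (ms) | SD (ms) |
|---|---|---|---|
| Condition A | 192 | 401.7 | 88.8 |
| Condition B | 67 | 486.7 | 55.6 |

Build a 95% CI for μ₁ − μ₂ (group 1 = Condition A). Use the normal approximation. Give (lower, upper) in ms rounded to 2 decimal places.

(-103.30, -66.70)

Standard errors of each mean: 88.8/√192 = 6.4086 and 55.6/√67 = 6.7926.
SE(x̄₁ − x̄₂) = √(6.4086² + 6.7926²) = 9.3386 for independent samples with unequal variances.
With z* = 1.960, the margin is 1.960 × 9.3386 = 18.3037.
x̄₁ − x̄₂ = 401.7 − 486.7 = -85.0000; the interval is -85.0000 ± 18.3037 = (-103.30, -66.70).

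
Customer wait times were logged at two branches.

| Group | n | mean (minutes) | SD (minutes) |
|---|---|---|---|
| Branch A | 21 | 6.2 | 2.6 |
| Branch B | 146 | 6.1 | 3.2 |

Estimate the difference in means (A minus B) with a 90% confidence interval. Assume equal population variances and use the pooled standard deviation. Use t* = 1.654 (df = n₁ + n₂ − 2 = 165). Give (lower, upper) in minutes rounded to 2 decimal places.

s_p = √[((n₁−1)s₁² + (n₂−1)s₂²)/(n₁+n₂−2)] = √[(20·2.6² + 145·3.2²)/165] = 3.1334.
SE = 3.1334·√(1/21 + 1/146) = 0.7313.
With t* = 1.654, margin = 1.654 × 0.7313 = 1.2096.
x̄₁ − x̄₂ = 6.2 − 6.1 = 0.1000; interval 0.1000 ± 1.2096 = (-1.11, 1.31).

(-1.11, 1.31)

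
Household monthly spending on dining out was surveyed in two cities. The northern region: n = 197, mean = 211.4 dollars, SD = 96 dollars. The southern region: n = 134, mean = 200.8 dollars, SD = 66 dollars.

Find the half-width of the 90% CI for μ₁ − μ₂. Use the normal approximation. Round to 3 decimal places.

14.648

Standard errors of each mean: 96/√197 = 6.8397 and 66/√134 = 5.7015.
SE(x̄₁ − x̄₂) = √(6.8397² + 5.7015²) = 8.9044 for independent samples with unequal variances.
With z* = 1.645, the margin is 1.645 × 8.9044 = 14.6477.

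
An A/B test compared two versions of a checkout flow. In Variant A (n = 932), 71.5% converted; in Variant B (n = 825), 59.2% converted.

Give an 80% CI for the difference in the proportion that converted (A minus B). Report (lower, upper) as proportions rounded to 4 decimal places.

(0.0940, 0.1520)

The two standard errors are √(0.7150×0.2850/932) = 0.01479 and √(0.5920×0.4080/825) = 0.01711.
Because the samples are independent, SE_diff = √(0.01479² + 0.01711²) = 0.02262.
Using z* = 1.282 for 80%, ME = 1.282 × 0.02262 = 0.02900.
p̂₁ − p̂₂ = 0.1230; interval 0.1230 ± 0.02900 gives (0.0940, 0.1520).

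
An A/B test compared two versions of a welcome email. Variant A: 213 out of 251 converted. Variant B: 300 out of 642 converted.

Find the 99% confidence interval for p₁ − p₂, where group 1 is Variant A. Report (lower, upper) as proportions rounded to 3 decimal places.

(0.304, 0.459)

First, p̂₁ = 213/251 = 0.8486; p̂₂ = 300/642 = 0.4673.
The two standard errors are √(0.8486×0.1514/251) = 0.02262 and √(0.4673×0.5327/642) = 0.01969.
Because the samples are independent, SE_diff = √(0.02262² + 0.01969²) = 0.02999.
Using z* = 2.576 for 99%, ME = 2.576 × 0.02999 = 0.07725.
p̂₁ − p̂₂ = 0.3813; interval 0.3813 ± 0.07725 gives (0.304, 0.459).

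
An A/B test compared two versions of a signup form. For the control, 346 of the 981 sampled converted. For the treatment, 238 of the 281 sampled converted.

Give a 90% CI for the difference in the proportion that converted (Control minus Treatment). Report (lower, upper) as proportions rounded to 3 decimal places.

(-0.538, -0.451)

First, p̂₁ = 346/981 = 0.3527; p̂₂ = 238/281 = 0.8470.
The two standard errors are √(0.3527×0.6473/981) = 0.01526 and √(0.8470×0.1530/281) = 0.02148.
Because the samples are independent, SE_diff = √(0.01526² + 0.02148²) = 0.02635.
Using z* = 1.645 for 90%, ME = 1.645 × 0.02635 = 0.04335.
p̂₁ − p̂₂ = -0.4943; interval -0.4943 ± 0.04335 gives (-0.538, -0.451).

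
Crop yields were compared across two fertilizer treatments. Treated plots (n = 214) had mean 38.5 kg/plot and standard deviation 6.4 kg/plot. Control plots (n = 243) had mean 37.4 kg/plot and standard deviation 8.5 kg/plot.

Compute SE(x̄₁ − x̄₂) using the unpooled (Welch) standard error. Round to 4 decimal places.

0.6991

Per-group SEs: s₁/√n₁ = 6.4/√214 = 0.4375, s₂/√n₂ = 8.5/√243 = 0.5453.
Unpooled SE of the difference: √(0.19140625 + 0.29735209) = 0.6991.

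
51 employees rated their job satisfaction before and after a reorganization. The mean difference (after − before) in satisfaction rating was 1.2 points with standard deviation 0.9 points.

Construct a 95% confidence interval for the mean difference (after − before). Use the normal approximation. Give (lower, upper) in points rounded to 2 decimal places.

(0.95, 1.45)

Paired design: SE = s_d/√n = 0.9/√51 = 0.1260.
z* = 1.960; margin of error = 1.960 × 0.1260 = 0.2470.
1.2 ± 0.2470 → (0.95, 1.45).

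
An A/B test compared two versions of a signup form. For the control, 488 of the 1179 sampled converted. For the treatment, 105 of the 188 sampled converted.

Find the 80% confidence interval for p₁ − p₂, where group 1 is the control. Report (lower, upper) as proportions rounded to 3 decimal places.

(-0.195, -0.095)

First, p̂₁ = 488/1179 = 0.4139; p̂₂ = 105/188 = 0.5585.
The two standard errors are √(0.4139×0.5861/1179) = 0.01434 and √(0.5585×0.4415/188) = 0.03622.
Because the samples are independent, SE_diff = √(0.01434² + 0.03622²) = 0.03896.
Using z* = 1.282 for 80%, ME = 1.282 × 0.03896 = 0.04995.
p̂₁ − p̂₂ = -0.1446; interval -0.1446 ± 0.04995 gives (-0.195, -0.095).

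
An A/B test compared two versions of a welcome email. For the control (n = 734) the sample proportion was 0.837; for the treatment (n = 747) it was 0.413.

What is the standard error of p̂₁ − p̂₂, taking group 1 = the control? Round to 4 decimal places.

0.0226

The two standard errors are √(0.8370×0.1630/734) = 0.01363 and √(0.4130×0.5870/747) = 0.01801.
Because the samples are independent, SE_diff = √(0.01363² + 0.01801²) = 0.02259.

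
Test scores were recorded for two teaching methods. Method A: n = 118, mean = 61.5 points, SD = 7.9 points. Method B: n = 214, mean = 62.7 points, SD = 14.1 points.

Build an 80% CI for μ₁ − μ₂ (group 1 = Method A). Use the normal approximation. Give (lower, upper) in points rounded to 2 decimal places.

Per-group SEs: s₁/√n₁ = 7.9/√118 = 0.7273, s₂/√n₂ = 14.1/√214 = 0.9639.
Unpooled SE of the difference: √(0.52896529 + 0.92910321) = 1.2075.
Margin of error = z* · SE = 1.282 × 1.2075 = 1.5480.
x̄₁ − x̄₂ = 61.5 − 62.7 = -1.2000.
CI: -1.2000 ± 1.5480 = (-2.75, 0.35).

(-2.75, 0.35)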